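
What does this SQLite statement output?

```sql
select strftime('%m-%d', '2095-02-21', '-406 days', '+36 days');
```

02-16

First apply '-406 days', '+36 days': 2095-02-21 → 2094-02-16.
`%m-%d` extracts the month-day: 02-16.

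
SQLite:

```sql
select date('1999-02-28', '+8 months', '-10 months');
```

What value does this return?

Adding +8 months to 1999-02-28 gives 1999-10-28.
Adding -10 months to 1999-10-28 gives 1998-12-28.

1998-12-28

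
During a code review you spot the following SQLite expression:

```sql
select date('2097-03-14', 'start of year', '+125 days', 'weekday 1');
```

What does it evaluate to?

2097-05-06

`start of year` rewinds 2097-03-14 to 2097-01-01.
Applying '+125 days' to 2097-01-01: counting 125 days forward gives 2097-05-06.
`weekday 1` advances to the next Monday; 2097-05-06 is already a Monday, so it stays at 2097-05-06.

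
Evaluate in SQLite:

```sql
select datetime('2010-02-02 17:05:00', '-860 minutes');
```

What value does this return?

860 minutes = 14h 20m; -860 minutes from 2010-02-02 17:05:00 is 2010-02-02 02:45:00.

2010-02-02 02:45:00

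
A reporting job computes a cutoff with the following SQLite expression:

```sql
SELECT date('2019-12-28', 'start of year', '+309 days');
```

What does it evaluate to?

2019-11-06

`start of year` rewinds 2019-12-28 to 2019-01-01.
Applying '+309 days' to 2019-01-01: counting 309 days forward gives 2019-11-06.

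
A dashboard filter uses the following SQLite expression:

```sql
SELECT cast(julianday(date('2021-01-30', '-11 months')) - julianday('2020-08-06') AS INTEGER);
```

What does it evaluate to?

-158

Adding -11 months to 2021-01-30 targets 2020-02-30. February 2020 has only 29 days, so SQLite normalizes the 1-day overflow forward to 2020-03-01.
30 days remain in March 2020 after the 1st (31 − 1).
April 2020: 30 days.
May 2020: 31 days.
June 2020: 30 days.
July 2020: 31 days.
Then 6 days into August 2020.
Total: 30 + 30 + 31 + 30 + 31 + 6 = 158.
The subtraction is earlier − later, so the result is −158 → -158.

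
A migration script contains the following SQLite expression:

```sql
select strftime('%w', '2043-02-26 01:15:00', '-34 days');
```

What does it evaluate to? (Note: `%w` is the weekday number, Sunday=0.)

First apply '-34 days': 2043-02-26 01:15:00 → 2043-01-23 01:15:00.
2043-01-23 is a Friday; with Sunday=0 that is 5.

5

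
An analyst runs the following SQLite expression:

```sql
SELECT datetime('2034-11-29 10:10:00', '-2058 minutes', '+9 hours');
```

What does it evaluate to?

2058 minutes = 34h 18m; -2058 minutes from 2034-11-29 10:10:00 is 2034-11-27 23:52:00 (crosses midnight).
+9 hours from 2034-11-27 23:52:00 is 2034-11-28 08:52:00 (crosses midnight).

2034-11-28 08:52:00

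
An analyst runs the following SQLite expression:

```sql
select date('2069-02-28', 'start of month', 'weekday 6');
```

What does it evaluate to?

`start of month` rewinds 2069-02-28 to 2069-02-01.
`weekday 6` advances to the next Saturday; 2069-02-01 is a Friday, so it moves forward to 2069-02-02.

2069-02-02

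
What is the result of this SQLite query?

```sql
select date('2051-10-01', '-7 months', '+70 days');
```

2051-05-10

Adding -7 months to 2051-10-01 gives 2051-03-01.
Applying '+70 days' to 2051-03-01: counting 70 days forward gives 2051-05-10.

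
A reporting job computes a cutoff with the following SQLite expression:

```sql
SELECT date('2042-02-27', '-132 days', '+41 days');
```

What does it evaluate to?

Applying '-132 days' to 2042-02-27: counting 132 days back gives 2041-10-18.
Applying '+41 days' to 2041-10-18: counting 41 days forward gives 2041-11-28.

2041-11-28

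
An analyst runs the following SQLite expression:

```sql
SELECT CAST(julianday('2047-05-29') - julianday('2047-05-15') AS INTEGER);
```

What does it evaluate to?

14

Both dates are in May 2047: 29 − 15 = 14.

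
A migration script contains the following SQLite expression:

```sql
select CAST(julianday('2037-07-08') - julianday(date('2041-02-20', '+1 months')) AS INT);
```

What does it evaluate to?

-1351

Adding +1 month to 2041-02-20 gives 2041-03-20.
23 days remain in July 2037 after the 8th (31 − 8).
Full months from August 2037 through February 2041 contribute their day counts.
Then 20 days into March 2041.
Total: 23 + 31 + 30 + 31 + 30 + 31 + 31 + 28 + 31 + 30 + 31 + 30 + 31 + 31 + 30 + 31 + 30 + 31 + 31 + 28 + 31 + 30 + 31 + 30 + 31 + 31 + 30 + 31 + 30 + 31 + 31 + 29 + 31 + 30 + 31 + 30 + 31 + 31 + 30 + 31 + 30 + 31 + 31 + 28 + 20 = 1351.
The subtraction is earlier − later, so the result is −1351 → -1351.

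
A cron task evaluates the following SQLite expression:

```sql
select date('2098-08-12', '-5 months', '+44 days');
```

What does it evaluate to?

Adding -5 months to 2098-08-12 gives 2098-03-12.
Applying '+44 days' to 2098-03-12: counting 44 days forward gives 2098-04-25.

2098-04-25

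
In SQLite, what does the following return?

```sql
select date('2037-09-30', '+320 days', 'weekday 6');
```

2038-08-21

Applying '+320 days' to 2037-09-30: counting 320 days forward gives 2038-08-16.
`weekday 6` advances to the next Saturday; 2038-08-16 is a Monday, so it moves forward to 2038-08-21.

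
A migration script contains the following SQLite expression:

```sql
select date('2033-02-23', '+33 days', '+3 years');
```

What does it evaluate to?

2036-03-28

February 2033 has 28 days; 5 remain after the 23rd, so 6 days reach 2033-03-01.
Advancing 27 more days within March lands on 2033-03-28.
Adding +3 years to 2033-03-28 gives 2036-03-28.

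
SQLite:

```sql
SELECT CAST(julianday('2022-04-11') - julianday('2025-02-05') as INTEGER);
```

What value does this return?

-1031

19 days remain in April 2022 after the 11th (30 − 11).
Full months from May 2022 through January 2025 contribute their day counts.
Then 5 days into February 2025.
Total: 19 + 31 + 30 + 31 + 31 + 30 + 31 + 30 + 31 + 31 + 28 + 31 + 30 + 31 + 30 + 31 + 31 + 30 + 31 + 30 + 31 + 31 + 29 + 31 + 30 + 31 + 30 + 31 + 31 + 30 + 31 + 30 + 31 + 31 + 5 = 1031.
The subtraction is earlier − later, so the result is −1031 → -1031.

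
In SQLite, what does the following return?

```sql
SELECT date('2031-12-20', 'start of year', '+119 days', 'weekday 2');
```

`start of year` rewinds 2031-12-20 to 2031-01-01.
Applying '+119 days' to 2031-01-01: counting 119 days forward gives 2031-04-30.
`weekday 2` advances to the next Tuesday; 2031-04-30 is a Wednesday, so it moves forward to 2031-05-06.

2031-05-06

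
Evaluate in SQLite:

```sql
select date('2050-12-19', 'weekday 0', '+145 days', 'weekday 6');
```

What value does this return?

`weekday 0` advances to the next Sunday; 2050-12-19 is a Monday, so it moves forward to 2050-12-25.
Applying '+145 days' to 2050-12-25: counting 145 days forward gives 2051-05-19.
`weekday 6` advances to the next Saturday; 2051-05-19 is a Friday, so it moves forward to 2051-05-20.

2051-05-20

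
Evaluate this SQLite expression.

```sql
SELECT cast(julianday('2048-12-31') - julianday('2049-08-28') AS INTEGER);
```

-240

0 days remain in December 2048 after the 31st (31 − 31).
Full months from January 2049 through July 2049 contribute their day counts.
Then 28 days into August 2049.
Total: 0 + 31 + 28 + 31 + 30 + 31 + 30 + 31 + 28 = 240.
The subtraction is earlier − later, so the result is −240 → -240.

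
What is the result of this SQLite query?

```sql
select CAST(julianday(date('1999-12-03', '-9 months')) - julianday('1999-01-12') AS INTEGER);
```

Adding -9 months to 1999-12-03 gives 1999-03-03.
19 days remain in January 1999 after the 12th (31 − 12).
February 1999: 28 days.
Then 3 days into March 1999.
Total: 19 + 28 + 3 = 50.

50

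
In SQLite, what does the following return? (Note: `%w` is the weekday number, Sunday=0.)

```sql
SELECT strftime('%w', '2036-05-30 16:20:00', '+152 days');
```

3

First apply '+152 days': 2036-05-30 16:20:00 → 2036-10-29 16:20:00.
2036-10-29 is a Wednesday; with Sunday=0 that is 3.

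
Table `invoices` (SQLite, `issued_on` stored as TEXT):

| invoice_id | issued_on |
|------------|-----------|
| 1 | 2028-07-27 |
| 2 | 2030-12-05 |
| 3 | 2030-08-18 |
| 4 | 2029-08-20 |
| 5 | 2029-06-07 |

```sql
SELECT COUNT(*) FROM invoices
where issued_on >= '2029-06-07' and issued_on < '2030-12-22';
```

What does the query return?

4

Rows in [2029-06-07, 2030-12-22): 2030-12-05, 2030-08-18, 2029-08-20, 2029-06-07 → 4 rows.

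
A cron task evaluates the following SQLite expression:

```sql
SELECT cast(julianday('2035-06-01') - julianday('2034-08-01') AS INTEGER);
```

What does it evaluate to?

304

30 days remain in August 2034 after the 1st (31 − 1).
Full months from September 2034 through May 2035 contribute their day counts.
Then 1 day into June 2035.
Total: 30 + 30 + 31 + 30 + 31 + 31 + 28 + 31 + 30 + 31 + 1 = 304.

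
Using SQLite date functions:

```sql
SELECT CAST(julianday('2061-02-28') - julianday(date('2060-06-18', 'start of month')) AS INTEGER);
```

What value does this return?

`start of month` rewinds 2060-06-18 to 2060-06-01.
29 days remain in June 2060 after the 1st (30 − 1).
Full months from July 2060 through January 2061 contribute their day counts.
Then 28 days into February 2061.
Total: 29 + 31 + 31 + 30 + 31 + 30 + 31 + 31 + 28 = 272.

272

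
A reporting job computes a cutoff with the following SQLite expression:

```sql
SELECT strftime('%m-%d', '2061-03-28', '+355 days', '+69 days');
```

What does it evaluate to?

First apply '+355 days', '+69 days': 2061-03-28 → 2062-05-26.
`%m-%d` extracts the month-day: 05-26.

05-26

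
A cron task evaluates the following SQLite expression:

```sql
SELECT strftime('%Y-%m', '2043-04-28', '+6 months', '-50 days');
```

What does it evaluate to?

First apply '+6 months', '-50 days': 2043-04-28 → 2043-09-08.
`%Y-%m` extracts the year-month: 2043-09.

2043-09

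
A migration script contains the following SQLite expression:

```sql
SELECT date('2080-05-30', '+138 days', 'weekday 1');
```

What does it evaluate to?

2080-10-21

Applying '+138 days' to 2080-05-30: counting 138 days forward gives 2080-10-15.
`weekday 1` advances to the next Monday; 2080-10-15 is a Tuesday, so it moves forward to 2080-10-21.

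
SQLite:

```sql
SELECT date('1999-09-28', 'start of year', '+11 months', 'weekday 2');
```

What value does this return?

1999-12-07

`start of year` rewinds 1999-09-28 to 1999-01-01.
Adding +11 months to 1999-01-01 gives 1999-12-01.
`weekday 2` advances to the next Tuesday; 1999-12-01 is a Wednesday, so it moves forward to 1999-12-07.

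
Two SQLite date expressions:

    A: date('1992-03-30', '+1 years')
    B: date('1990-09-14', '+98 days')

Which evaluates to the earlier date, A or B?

A = 1993-03-30.
B = 1990-12-21.
B is earlier.

B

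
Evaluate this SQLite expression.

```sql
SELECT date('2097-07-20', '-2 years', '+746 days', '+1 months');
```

Adding -2 years to 2097-07-20 gives 2095-07-20.
Applying '+746 days' to 2095-07-20: counting 746 days forward gives 2097-08-04.
Adding +1 month to 2097-08-04 gives 2097-09-04.

2097-09-04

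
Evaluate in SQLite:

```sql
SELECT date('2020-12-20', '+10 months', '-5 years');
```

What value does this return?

2016-10-20

Adding +10 months to 2020-12-20 gives 2021-10-20.
Adding -5 years to 2021-10-20 gives 2016-10-20.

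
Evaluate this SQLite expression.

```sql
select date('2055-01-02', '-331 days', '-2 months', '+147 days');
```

Applying '-331 days' to 2055-01-02: counting 331 days back gives 2054-02-05.
Adding -2 months to 2054-02-05 gives 2053-12-05.
Applying '+147 days' to 2053-12-05: counting 147 days forward gives 2054-05-01.

2054-05-01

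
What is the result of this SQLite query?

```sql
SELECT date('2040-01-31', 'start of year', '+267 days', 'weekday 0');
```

`start of year` rewinds 2040-01-31 to 2040-01-01.
Applying '+267 days' to 2040-01-01: counting 267 days forward gives 2040-09-24.
`weekday 0` advances to the next Sunday; 2040-09-24 is a Monday, so it moves forward to 2040-09-30.

2040-09-30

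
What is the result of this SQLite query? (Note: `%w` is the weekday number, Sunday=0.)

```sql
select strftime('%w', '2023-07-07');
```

2023-07-07 is a Friday; with Sunday=0 that is 5.

5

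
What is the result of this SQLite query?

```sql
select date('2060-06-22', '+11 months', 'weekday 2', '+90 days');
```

Adding +11 months to 2060-06-22 gives 2061-05-22.
`weekday 2` advances to the next Tuesday; 2061-05-22 is a Sunday, so it moves forward to 2061-05-24.
Applying '+90 days' to 2061-05-24: counting 90 days forward gives 2061-08-22.

2061-08-22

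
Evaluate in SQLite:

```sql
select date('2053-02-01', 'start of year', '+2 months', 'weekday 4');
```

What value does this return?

2053-03-06

`start of year` rewinds 2053-02-01 to 2053-01-01.
Adding +2 months to 2053-01-01 gives 2053-03-01.
`weekday 4` advances to the next Thursday; 2053-03-01 is a Saturday, so it moves forward to 2053-03-06.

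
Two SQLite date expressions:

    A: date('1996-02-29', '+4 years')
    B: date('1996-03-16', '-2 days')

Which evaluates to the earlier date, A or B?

A = 2000-02-29.
B = 1996-03-14.
B is earlier.

B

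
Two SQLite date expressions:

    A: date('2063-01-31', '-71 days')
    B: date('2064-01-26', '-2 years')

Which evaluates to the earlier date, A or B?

A = 2062-11-21.
B = 2062-01-26.
B is earlier.

B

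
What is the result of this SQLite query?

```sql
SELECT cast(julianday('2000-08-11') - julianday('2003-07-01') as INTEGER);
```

20 days remain in August 2000 after the 11th (31 − 11).
Full months from September 2000 through June 2003 contribute their day counts.
Then 1 day into July 2003.
Total: 20 + 30 + 31 + 30 + 31 + 31 + 28 + 31 + 30 + 31 + 30 + 31 + 31 + 30 + 31 + 30 + 31 + 31 + 28 + 31 + 30 + 31 + 30 + 31 + 31 + 30 + 31 + 30 + 31 + 31 + 28 + 31 + 30 + 31 + 30 + 1 = 1054.
The subtraction is earlier − later, so the result is −1054 → -1054.

-1054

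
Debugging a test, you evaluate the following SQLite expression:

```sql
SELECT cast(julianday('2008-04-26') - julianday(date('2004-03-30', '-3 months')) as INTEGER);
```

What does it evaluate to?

1579

Adding -3 months to 2004-03-30 gives 2003-12-30.
1 day remains in December 2003 after the 30th (31 − 30).
Full months from January 2004 through March 2008 contribute their day counts.
Then 26 days into April 2008.
Total: 1 + 31 + 29 + 31 + 30 + 31 + 30 + 31 + 31 + 30 + 31 + 30 + 31 + 31 + 28 + 31 + 30 + 31 + 30 + 31 + 31 + 30 + 31 + 30 + 31 + 31 + 28 + 31 + 30 + 31 + 30 + 31 + 31 + 30 + 31 + 30 + 31 + 31 + 28 + 31 + 30 + 31 + 30 + 31 + 31 + 30 + 31 + 30 + 31 + 31 + 29 + 31 + 26 = 1579.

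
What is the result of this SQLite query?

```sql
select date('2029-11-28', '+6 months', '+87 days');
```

Adding +6 months to 2029-11-28 gives 2030-05-28.
Applying '+87 days' to 2030-05-28: counting 87 days forward gives 2030-08-23.

2030-08-23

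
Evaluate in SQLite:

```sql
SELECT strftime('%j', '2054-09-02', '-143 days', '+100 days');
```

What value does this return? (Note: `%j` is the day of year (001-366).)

202

First apply '-143 days', '+100 days': 2054-09-02 → 2054-07-21.
Day-of-year for 2054-07-21: days since 2054-01-01 inclusive = 202, zero-padded to 202.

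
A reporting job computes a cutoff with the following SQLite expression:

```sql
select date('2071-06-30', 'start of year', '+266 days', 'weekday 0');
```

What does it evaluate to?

`start of year` rewinds 2071-06-30 to 2071-01-01.
Applying '+266 days' to 2071-01-01: counting 266 days forward gives 2071-09-24.
`weekday 0` advances to the next Sunday; 2071-09-24 is a Thursday, so it moves forward to 2071-09-27.

2071-09-27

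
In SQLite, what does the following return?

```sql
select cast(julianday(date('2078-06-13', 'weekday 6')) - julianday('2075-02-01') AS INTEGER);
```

`weekday 6` advances to the next Saturday; 2078-06-13 is a Monday, so it moves forward to 2078-06-18.
27 days remain in February 2075 after the 1st (28 − 1).
Full months from March 2075 through May 2078 contribute their day counts.
Then 18 days into June 2078.
Total: 27 + 31 + 30 + 31 + 30 + 31 + 31 + 30 + 31 + 30 + 31 + 31 + 29 + 31 + 30 + 31 + 30 + 31 + 31 + 30 + 31 + 30 + 31 + 31 + 28 + 31 + 30 + 31 + 30 + 31 + 31 + 30 + 31 + 30 + 31 + 31 + 28 + 31 + 30 + 31 + 18 = 1233.

1233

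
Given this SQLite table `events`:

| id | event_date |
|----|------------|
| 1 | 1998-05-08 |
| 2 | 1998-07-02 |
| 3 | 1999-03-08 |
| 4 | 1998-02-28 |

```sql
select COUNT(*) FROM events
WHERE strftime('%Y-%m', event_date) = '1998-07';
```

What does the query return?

Rows with year-month 1998-07: 1998-07-02 → 1.

1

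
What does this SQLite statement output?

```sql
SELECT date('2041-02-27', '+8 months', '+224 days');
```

Adding +8 months to 2041-02-27 gives 2041-10-27.
Applying '+224 days' to 2041-10-27: counting 224 days forward gives 2042-06-08.

2042-06-08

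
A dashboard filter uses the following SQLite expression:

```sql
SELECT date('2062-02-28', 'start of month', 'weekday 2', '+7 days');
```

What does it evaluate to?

2062-02-14

`start of month` rewinds 2062-02-28 to 2062-02-01.
`weekday 2` advances to the next Tuesday; 2062-02-01 is a Wednesday, so it moves forward to 2062-02-07.
Advancing 7 more days within February lands on 2062-02-14.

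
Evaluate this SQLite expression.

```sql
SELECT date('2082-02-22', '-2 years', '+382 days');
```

Adding -2 years to 2082-02-22 gives 2080-02-22.
Applying '+382 days' to 2080-02-22: counting 382 days forward gives 2081-03-10.

2081-03-10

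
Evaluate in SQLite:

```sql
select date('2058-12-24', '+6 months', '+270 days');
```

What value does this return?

2060-03-20

Adding +6 months to 2058-12-24 gives 2059-06-24.
Applying '+270 days' to 2059-06-24: counting 270 days forward gives 2060-03-20.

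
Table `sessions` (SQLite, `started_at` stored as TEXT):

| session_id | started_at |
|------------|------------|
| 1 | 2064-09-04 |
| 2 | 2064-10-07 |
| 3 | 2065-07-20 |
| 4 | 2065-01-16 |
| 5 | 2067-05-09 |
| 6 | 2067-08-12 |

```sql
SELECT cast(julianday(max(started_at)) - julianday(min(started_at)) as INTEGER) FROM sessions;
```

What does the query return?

1072

MIN = 2064-09-04, MAX = 2067-08-12.
26 days remain in September 2064 after the 4th (30 − 4).
Full months from October 2064 through July 2067 contribute their day counts.
Then 12 days into August 2067.
Total: 26 + 31 + 30 + 31 + 31 + 28 + 31 + 30 + 31 + 30 + 31 + 31 + 30 + 31 + 30 + 31 + 31 + 28 + 31 + 30 + 31 + 30 + 31 + 31 + 30 + 31 + 30 + 31 + 31 + 28 + 31 + 30 + 31 + 30 + 31 + 12 = 1072.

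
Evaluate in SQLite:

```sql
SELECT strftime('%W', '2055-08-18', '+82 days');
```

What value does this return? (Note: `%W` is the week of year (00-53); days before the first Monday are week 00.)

45

First apply '+82 days': 2055-08-18 → 2055-11-08.
2055-11-08 is a Monday. SQLite's %W counts Mondays since the year started; the result is 45.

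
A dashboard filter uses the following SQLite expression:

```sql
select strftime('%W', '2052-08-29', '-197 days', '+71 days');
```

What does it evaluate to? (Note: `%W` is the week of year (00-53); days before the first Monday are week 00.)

First apply '-197 days', '+71 days': 2052-08-29 → 2052-04-25.
2052-04-25 is a Thursday. SQLite's %W counts Mondays since the year started; the result is 17.

17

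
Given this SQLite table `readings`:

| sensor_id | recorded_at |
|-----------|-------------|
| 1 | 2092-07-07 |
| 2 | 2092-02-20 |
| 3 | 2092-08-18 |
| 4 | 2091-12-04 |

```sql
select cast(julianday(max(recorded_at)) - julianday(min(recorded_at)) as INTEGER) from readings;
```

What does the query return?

258

MIN = 2091-12-04, MAX = 2092-08-18.
27 days remain in December 2091 after the 4th (31 − 4).
Full months from January 2092 through July 2092 contribute their day counts.
Then 18 days into August 2092.
Total: 27 + 31 + 29 + 31 + 30 + 31 + 30 + 31 + 18 = 258.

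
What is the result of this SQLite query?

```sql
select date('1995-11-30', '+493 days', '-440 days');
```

1996-01-22

Applying '+493 days' to 1995-11-30: counting 493 days forward gives 1997-04-06.
Applying '-440 days' to 1997-04-06: counting 440 days back gives 1996-01-22.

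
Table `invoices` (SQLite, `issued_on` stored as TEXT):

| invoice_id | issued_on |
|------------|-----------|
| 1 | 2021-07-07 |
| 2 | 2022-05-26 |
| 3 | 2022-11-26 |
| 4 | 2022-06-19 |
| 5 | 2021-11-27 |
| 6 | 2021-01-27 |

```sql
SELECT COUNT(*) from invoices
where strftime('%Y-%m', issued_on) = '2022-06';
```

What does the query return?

Rows with year-month 2022-06: 2022-06-19 → 1.

1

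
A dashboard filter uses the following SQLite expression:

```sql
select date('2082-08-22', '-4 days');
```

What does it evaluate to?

2082-08-18

Going back 4 days within August lands on 2082-08-18.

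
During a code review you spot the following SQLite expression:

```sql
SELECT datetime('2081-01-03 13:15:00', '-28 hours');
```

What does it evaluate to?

2081-01-02 09:15:00

-28 hours from 2081-01-03 13:15:00 is 2081-01-02 09:15:00 (crosses midnight).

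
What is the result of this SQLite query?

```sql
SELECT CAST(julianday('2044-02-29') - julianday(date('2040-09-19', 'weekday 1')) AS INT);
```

`weekday 1` advances to the next Monday; 2040-09-19 is a Wednesday, so it moves forward to 2040-09-24.
6 days remain in September 2040 after the 24th (30 − 24).
Full months from October 2040 through January 2044 contribute their day counts.
Then 29 days into February 2044.
Total: 6 + 31 + 30 + 31 + 31 + 28 + 31 + 30 + 31 + 30 + 31 + 31 + 30 + 31 + 30 + 31 + 31 + 28 + 31 + 30 + 31 + 30 + 31 + 31 + 30 + 31 + 30 + 31 + 31 + 28 + 31 + 30 + 31 + 30 + 31 + 31 + 30 + 31 + 30 + 31 + 31 + 29 = 1253.

1253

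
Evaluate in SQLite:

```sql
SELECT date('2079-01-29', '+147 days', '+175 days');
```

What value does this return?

Applying '+147 days' to 2079-01-29: counting 147 days forward gives 2079-06-25.
Applying '+175 days' to 2079-06-25: counting 175 days forward gives 2079-12-17.

2079-12-17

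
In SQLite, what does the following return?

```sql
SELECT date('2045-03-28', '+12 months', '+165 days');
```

Adding +12 months to 2045-03-28 gives 2046-03-28.
Applying '+165 days' to 2046-03-28: counting 165 days forward gives 2046-09-09.

2046-09-09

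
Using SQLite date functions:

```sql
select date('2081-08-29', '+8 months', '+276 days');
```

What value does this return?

Adding +8 months to 2081-08-29 gives 2082-04-29.
Applying '+276 days' to 2082-04-29: counting 276 days forward gives 2083-01-30.

2083-01-30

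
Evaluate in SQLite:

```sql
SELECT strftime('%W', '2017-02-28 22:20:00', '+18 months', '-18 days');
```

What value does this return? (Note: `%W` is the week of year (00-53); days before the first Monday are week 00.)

32

First apply '+18 months', '-18 days': 2017-02-28 22:20:00 → 2018-08-10 22:20:00.
2018-08-10 is a Friday. SQLite's %W counts Mondays since the year started; the result is 32.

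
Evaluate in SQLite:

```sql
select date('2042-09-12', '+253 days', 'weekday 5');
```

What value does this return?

2043-05-29

Applying '+253 days' to 2042-09-12: counting 253 days forward gives 2043-05-23.
`weekday 5` advances to the next Friday; 2043-05-23 is a Saturday, so it moves forward to 2043-05-29.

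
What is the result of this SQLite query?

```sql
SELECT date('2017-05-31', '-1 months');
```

2017-05-01

Adding -1 month to 2017-05-31 targets 2017-04-31. April 2017 has only 30 days, so SQLite normalizes the 1-day overflow forward to 2017-05-01.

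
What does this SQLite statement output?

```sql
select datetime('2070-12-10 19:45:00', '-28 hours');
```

2070-12-09 15:45:00

-28 hours from 2070-12-10 19:45:00 is 2070-12-09 15:45:00 (crosses midnight).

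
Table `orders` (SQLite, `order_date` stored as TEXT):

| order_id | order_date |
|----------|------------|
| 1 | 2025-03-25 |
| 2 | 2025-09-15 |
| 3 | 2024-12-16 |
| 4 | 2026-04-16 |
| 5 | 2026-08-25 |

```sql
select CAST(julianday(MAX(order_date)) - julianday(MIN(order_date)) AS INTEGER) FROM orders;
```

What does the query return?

617

MIN = 2024-12-16, MAX = 2026-08-25.
15 days remain in December 2024 after the 16th (31 − 16).
Full months from January 2025 through July 2026 contribute their day counts.
Then 25 days into August 2026.
Total: 15 + 31 + 28 + 31 + 30 + 31 + 30 + 31 + 31 + 30 + 31 + 30 + 31 + 31 + 28 + 31 + 30 + 31 + 30 + 31 + 25 = 617.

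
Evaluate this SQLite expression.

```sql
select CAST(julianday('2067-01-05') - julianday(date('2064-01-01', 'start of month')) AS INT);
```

`start of month` rewinds 2064-01-01 to 2064-01-01.
30 days remain in January 2064 after the 1st (31 − 1).
Full months from February 2064 through December 2066 contribute their day counts.
Then 5 days into January 2067.
Total: 30 + 29 + 31 + 30 + 31 + 30 + 31 + 31 + 30 + 31 + 30 + 31 + 31 + 28 + 31 + 30 + 31 + 30 + 31 + 31 + 30 + 31 + 30 + 31 + 31 + 28 + 31 + 30 + 31 + 30 + 31 + 31 + 30 + 31 + 30 + 31 + 5 = 1100.

1100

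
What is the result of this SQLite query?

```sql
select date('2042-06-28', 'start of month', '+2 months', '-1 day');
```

`start of month` rewinds 2042-06-28 to 2042-06-01.
Adding +2 months to 2042-06-01 gives 2042-08-01.
Going back 1 day from 2042-08-01 reaches 2042-07-31 (last day of July, 31 days).

2042-07-31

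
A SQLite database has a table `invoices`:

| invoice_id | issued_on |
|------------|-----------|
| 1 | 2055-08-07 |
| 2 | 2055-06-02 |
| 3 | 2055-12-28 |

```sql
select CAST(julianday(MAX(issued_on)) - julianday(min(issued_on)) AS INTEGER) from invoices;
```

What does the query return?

MIN = 2055-06-02, MAX = 2055-12-28.
28 days remain in June 2055 after the 2nd (30 − 2).
July 2055: 31 days.
August 2055: 31 days.
September 2055: 30 days.
October 2055: 31 days.
November 2055: 30 days.
Then 28 days into December 2055.
Total: 28 + 31 + 31 + 30 + 31 + 30 + 28 = 209.

209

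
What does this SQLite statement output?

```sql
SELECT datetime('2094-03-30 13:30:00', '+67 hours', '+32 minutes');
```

+67 hours from 2094-03-30 13:30:00 is 2094-04-02 08:30:00 (crosses midnight).
+32 minutes from 2094-04-02 08:30:00 is 2094-04-02 09:02:00.

2094-04-02 09:02:00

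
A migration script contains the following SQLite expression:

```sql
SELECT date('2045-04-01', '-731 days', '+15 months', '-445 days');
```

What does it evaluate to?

Applying '-731 days' to 2045-04-01: counting 731 days back gives 2043-04-01.
Adding +15 months to 2043-04-01 gives 2044-07-01.
Applying '-445 days' to 2044-07-01: counting 445 days back gives 2043-04-13.

2043-04-13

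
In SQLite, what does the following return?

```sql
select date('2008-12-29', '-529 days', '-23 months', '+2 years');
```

Applying '-529 days' to 2008-12-29: counting 529 days back gives 2007-07-19.
Adding -23 months to 2007-07-19 gives 2005-08-19.
Adding +2 years to 2005-08-19 gives 2007-08-19.

2007-08-19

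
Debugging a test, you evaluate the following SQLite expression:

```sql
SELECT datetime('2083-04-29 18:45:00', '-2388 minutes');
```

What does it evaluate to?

2083-04-28 02:57:00

2388 minutes = 39h 48m; -2388 minutes from 2083-04-29 18:45:00 is 2083-04-28 02:57:00 (crosses midnight).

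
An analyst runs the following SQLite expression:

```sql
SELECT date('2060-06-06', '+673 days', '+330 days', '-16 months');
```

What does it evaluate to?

Applying '+673 days' to 2060-06-06: counting 673 days forward gives 2062-04-10.
Applying '+330 days' to 2062-04-10: counting 330 days forward gives 2063-03-06.
Adding -16 months to 2063-03-06 gives 2061-11-06.

2061-11-06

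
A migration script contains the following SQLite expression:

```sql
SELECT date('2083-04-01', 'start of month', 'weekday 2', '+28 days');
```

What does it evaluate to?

2083-05-04

`start of month` rewinds 2083-04-01 to 2083-04-01.
`weekday 2` advances to the next Tuesday; 2083-04-01 is a Thursday, so it moves forward to 2083-04-06.
April 2083 has 30 days; 24 remain after the 6th, so 25 days reach 2083-05-01.
Advancing 3 more days within May lands on 2083-05-04.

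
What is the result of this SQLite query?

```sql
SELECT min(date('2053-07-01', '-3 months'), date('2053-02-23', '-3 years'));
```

2050-02-23

date('2053-07-01', '-3 months') → 2053-04-01.
date('2053-02-23', '-3 years') → 2050-02-23.
Earlier of the two is 2050-02-23.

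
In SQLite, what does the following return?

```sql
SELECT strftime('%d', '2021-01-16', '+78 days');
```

First apply '+78 days': 2021-01-16 → 2021-04-04.
`%d` extracts the 2-digit day of month: 04.

04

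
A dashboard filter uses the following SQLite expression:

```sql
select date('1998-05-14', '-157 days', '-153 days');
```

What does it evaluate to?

Applying '-157 days' to 1998-05-14: counting 157 days back gives 1997-12-08.
Applying '-153 days' to 1997-12-08: counting 153 days back gives 1997-07-08.

1997-07-08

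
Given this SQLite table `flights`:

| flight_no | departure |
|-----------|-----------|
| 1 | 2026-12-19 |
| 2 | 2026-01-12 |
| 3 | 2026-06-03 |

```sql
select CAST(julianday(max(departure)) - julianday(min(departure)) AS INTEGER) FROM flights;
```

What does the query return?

341

MIN = 2026-01-12, MAX = 2026-12-19.
19 days remain in January 2026 after the 12th (31 − 12).
Full months from February 2026 through November 2026 contribute their day counts.
Then 19 days into December 2026.
Total: 19 + 28 + 31 + 30 + 31 + 30 + 31 + 31 + 30 + 31 + 30 + 19 = 341.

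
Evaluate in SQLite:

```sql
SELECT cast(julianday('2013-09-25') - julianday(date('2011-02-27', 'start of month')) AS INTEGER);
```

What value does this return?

`start of month` rewinds 2011-02-27 to 2011-02-01.
27 days remain in February 2011 after the 1st (28 − 1).
Full months from March 2011 through August 2013 contribute their day counts.
Then 25 days into September 2013.
Total: 27 + 31 + 30 + 31 + 30 + 31 + 31 + 30 + 31 + 30 + 31 + 31 + 29 + 31 + 30 + 31 + 30 + 31 + 31 + 30 + 31 + 30 + 31 + 31 + 28 + 31 + 30 + 31 + 30 + 31 + 31 + 25 = 967.

967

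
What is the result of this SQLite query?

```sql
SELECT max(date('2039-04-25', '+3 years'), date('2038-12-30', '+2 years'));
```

date('2039-04-25', '+3 years') → 2042-04-25.
date('2038-12-30', '+2 years') → 2040-12-30.
Later of the two is 2042-04-25.

2042-04-25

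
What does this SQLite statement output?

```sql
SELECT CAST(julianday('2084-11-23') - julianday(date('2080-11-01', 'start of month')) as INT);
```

1483

`start of month` rewinds 2080-11-01 to 2080-11-01.
29 days remain in November 2080 after the 1st (30 − 1).
Full months from December 2080 through October 2084 contribute their day counts.
Then 23 days into November 2084.
Total: 29 + 31 + 31 + 28 + 31 + 30 + 31 + 30 + 31 + 31 + 30 + 31 + 30 + 31 + 31 + 28 + 31 + 30 + 31 + 30 + 31 + 31 + 30 + 31 + 30 + 31 + 31 + 28 + 31 + 30 + 31 + 30 + 31 + 31 + 30 + 31 + 30 + 31 + 31 + 29 + 31 + 30 + 31 + 30 + 31 + 31 + 30 + 31 + 23 = 1483.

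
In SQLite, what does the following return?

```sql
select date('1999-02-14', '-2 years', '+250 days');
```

Adding -2 years to 1999-02-14 gives 1997-02-14.
Applying '+250 days' to 1997-02-14: counting 250 days forward gives 1997-10-22.

1997-10-22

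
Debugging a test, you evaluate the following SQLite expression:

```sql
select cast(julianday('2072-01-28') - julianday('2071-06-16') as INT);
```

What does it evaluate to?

226

14 days remain in June 2071 after the 16th (30 − 16).
Full months from July 2071 through December 2071 contribute their day counts.
Then 28 days into January 2072.
Total: 14 + 31 + 31 + 30 + 31 + 30 + 31 + 28 = 226.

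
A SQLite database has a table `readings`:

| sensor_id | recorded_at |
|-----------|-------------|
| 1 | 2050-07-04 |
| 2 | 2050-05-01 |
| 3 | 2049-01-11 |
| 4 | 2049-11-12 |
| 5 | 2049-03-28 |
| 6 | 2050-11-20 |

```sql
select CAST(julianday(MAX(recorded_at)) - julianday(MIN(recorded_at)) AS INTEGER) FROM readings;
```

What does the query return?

678

MIN = 2049-01-11, MAX = 2050-11-20.
20 days remain in January 2049 after the 11th (31 − 11).
Full months from February 2049 through October 2050 contribute their day counts.
Then 20 days into November 2050.
Total: 20 + 28 + 31 + 30 + 31 + 30 + 31 + 31 + 30 + 31 + 30 + 31 + 31 + 28 + 31 + 30 + 31 + 30 + 31 + 31 + 30 + 31 + 20 = 678.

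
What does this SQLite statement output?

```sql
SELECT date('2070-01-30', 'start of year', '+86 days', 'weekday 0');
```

`start of year` rewinds 2070-01-30 to 2070-01-01.
Applying '+86 days' to 2070-01-01: counting 86 days forward gives 2070-03-28.
`weekday 0` advances to the next Sunday; 2070-03-28 is a Friday, so it moves forward to 2070-03-30.

2070-03-30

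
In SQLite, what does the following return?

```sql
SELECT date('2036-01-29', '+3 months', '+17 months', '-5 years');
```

2032-09-29

Adding +3 months to 2036-01-29 gives 2036-04-29.
Adding +17 months to 2036-04-29 gives 2037-09-29.
Adding -5 years to 2037-09-29 gives 2032-09-29.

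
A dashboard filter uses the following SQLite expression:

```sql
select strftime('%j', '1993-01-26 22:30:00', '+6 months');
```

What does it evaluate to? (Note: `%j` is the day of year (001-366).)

207

First apply '+6 months': 1993-01-26 22:30:00 → 1993-07-26 22:30:00.
Day-of-year for 1993-07-26: days since 1993-01-01 inclusive = 207, zero-padded to 207.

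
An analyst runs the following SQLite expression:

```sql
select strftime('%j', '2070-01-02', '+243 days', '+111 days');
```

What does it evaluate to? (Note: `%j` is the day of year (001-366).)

First apply '+243 days', '+111 days': 2070-01-02 → 2070-12-22.
Day-of-year for 2070-12-22: days since 2070-01-01 inclusive = 356, zero-padded to 356.

356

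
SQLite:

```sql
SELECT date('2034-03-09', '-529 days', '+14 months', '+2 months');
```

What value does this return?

Applying '-529 days' to 2034-03-09: counting 529 days back gives 2032-09-26.
Adding +14 months to 2032-09-26 gives 2033-11-26.
Adding +2 months to 2033-11-26 gives 2034-01-26.

2034-01-26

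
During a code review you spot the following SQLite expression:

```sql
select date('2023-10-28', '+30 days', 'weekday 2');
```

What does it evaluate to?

October 2023 has 31 days; 3 remain after the 28th, so 4 days reach 2023-11-01.
Advancing 26 more days within November lands on 2023-11-27.
`weekday 2` advances to the next Tuesday; 2023-11-27 is a Monday, so it moves forward to 2023-11-28.

2023-11-28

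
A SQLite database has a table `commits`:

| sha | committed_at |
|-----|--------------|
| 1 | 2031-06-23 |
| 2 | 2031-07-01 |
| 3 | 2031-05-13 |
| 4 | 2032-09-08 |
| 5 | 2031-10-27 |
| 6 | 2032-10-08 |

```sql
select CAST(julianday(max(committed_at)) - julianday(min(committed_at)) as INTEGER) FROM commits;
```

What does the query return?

514

MIN = 2031-05-13, MAX = 2032-10-08.
18 days remain in May 2031 after the 13th (31 − 13).
Full months from June 2031 through September 2032 contribute their day counts.
Then 8 days into October 2032.
Total: 18 + 30 + 31 + 31 + 30 + 31 + 30 + 31 + 31 + 29 + 31 + 30 + 31 + 30 + 31 + 31 + 30 + 8 = 514.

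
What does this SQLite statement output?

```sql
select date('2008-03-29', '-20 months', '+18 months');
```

2008-01-29

Adding -20 months to 2008-03-29 gives 2006-07-29.
Adding +18 months to 2006-07-29 gives 2008-01-29.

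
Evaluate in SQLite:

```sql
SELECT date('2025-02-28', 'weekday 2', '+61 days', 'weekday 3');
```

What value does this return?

`weekday 2` advances to the next Tuesday; 2025-02-28 is a Friday, so it moves forward to 2025-03-04.
Applying '+61 days' to 2025-03-04: counting 61 days forward gives 2025-05-04.
`weekday 3` advances to the next Wednesday; 2025-05-04 is a Sunday, so it moves forward to 2025-05-07.

2025-05-07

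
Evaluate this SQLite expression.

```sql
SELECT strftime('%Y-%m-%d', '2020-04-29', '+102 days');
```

2020-08-09

First apply '+102 days': 2020-04-29 → 2020-08-09.
`%Y-%m-%d` extracts the ISO date: 2020-08-09.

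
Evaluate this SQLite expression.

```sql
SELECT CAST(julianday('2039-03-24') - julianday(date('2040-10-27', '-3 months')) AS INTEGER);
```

-491

Adding -3 months to 2040-10-27 gives 2040-07-27.
7 days remain in March 2039 after the 24th (31 − 24).
Full months from April 2039 through June 2040 contribute their day counts.
Then 27 days into July 2040.
Total: 7 + 30 + 31 + 30 + 31 + 31 + 30 + 31 + 30 + 31 + 31 + 29 + 31 + 30 + 31 + 30 + 27 = 491.
The subtraction is earlier − later, so the result is −491 → -491.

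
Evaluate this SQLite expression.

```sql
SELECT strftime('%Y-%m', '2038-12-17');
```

2038-12

`%Y-%m` extracts the year-month: 2038-12.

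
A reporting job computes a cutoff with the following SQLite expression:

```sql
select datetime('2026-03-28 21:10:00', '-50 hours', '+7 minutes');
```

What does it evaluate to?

2026-03-26 19:17:00

-50 hours from 2026-03-28 21:10:00 is 2026-03-26 19:10:00 (crosses midnight).
+7 minutes from 2026-03-26 19:10:00 is 2026-03-26 19:17:00.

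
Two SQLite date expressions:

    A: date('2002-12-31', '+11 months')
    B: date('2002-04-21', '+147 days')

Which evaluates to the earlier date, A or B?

B

A = 2003-12-01.
B = 2002-09-15.
B is earlier.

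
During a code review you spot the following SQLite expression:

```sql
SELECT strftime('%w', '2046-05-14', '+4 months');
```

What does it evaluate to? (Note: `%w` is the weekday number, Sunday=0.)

First apply '+4 months': 2046-05-14 → 2046-09-14.
2046-09-14 is a Friday; with Sunday=0 that is 5.

5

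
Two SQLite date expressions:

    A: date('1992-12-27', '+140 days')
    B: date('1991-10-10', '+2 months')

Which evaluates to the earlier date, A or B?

A = 1993-05-16.
B = 1991-12-10.
B is earlier.

B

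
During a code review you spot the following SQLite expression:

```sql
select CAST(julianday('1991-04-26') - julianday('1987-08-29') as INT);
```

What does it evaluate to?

1336

2 days remain in August 1987 after the 29th (31 − 29).
Full months from September 1987 through March 1991 contribute their day counts.
Then 26 days into April 1991.
Total: 2 + 30 + 31 + 30 + 31 + 31 + 29 + 31 + 30 + 31 + 30 + 31 + 31 + 30 + 31 + 30 + 31 + 31 + 28 + 31 + 30 + 31 + 30 + 31 + 31 + 30 + 31 + 30 + 31 + 31 + 28 + 31 + 30 + 31 + 30 + 31 + 31 + 30 + 31 + 30 + 31 + 31 + 28 + 31 + 26 = 1336.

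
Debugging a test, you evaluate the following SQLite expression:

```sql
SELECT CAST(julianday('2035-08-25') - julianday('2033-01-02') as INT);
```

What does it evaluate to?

965

29 days remain in January 2033 after the 2nd (31 − 2).
Full months from February 2033 through July 2035 contribute their day counts.
Then 25 days into August 2035.
Total: 29 + 28 + 31 + 30 + 31 + 30 + 31 + 31 + 30 + 31 + 30 + 31 + 31 + 28 + 31 + 30 + 31 + 30 + 31 + 31 + 30 + 31 + 30 + 31 + 31 + 28 + 31 + 30 + 31 + 30 + 31 + 25 = 965.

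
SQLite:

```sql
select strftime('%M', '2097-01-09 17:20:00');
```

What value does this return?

20

`%M` extracts the 2-digit minute: 20.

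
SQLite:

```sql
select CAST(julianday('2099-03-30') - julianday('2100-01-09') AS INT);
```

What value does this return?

-285

1 day remains in March 2099 after the 30th (31 − 30).
Full months from April 2099 through December 2099 contribute their day counts.
Then 9 days into January 2100.
Total: 1 + 30 + 31 + 30 + 31 + 31 + 30 + 31 + 30 + 31 + 9 = 285.
The subtraction is earlier − later, so the result is −285 → -285.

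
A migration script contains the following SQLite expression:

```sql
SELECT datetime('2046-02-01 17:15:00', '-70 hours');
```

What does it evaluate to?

2046-01-29 19:15:00

-70 hours from 2046-02-01 17:15:00 is 2046-01-29 19:15:00 (crosses midnight).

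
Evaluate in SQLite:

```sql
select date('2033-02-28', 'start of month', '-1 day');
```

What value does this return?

2033-01-31

`start of month` rewinds 2033-02-28 to 2033-02-01.
Going back 1 day from 2033-02-01 reaches 2033-01-31 (last day of January, 31 days).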